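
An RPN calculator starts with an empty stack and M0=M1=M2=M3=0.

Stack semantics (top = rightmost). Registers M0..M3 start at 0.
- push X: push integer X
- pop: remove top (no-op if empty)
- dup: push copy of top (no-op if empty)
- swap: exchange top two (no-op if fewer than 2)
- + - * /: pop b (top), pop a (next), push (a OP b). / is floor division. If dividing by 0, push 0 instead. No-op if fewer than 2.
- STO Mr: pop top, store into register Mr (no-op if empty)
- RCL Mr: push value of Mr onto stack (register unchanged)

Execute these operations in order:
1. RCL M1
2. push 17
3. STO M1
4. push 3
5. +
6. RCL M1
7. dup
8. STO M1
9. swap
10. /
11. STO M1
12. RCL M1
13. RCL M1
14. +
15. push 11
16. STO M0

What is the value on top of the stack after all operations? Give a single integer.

After op 1 (RCL M1): stack=[0] mem=[0,0,0,0]
After op 2 (push 17): stack=[0,17] mem=[0,0,0,0]
After op 3 (STO M1): stack=[0] mem=[0,17,0,0]
After op 4 (push 3): stack=[0,3] mem=[0,17,0,0]
After op 5 (+): stack=[3] mem=[0,17,0,0]
After op 6 (RCL M1): stack=[3,17] mem=[0,17,0,0]
After op 7 (dup): stack=[3,17,17] mem=[0,17,0,0]
After op 8 (STO M1): stack=[3,17] mem=[0,17,0,0]
After op 9 (swap): stack=[17,3] mem=[0,17,0,0]
After op 10 (/): stack=[5] mem=[0,17,0,0]
After op 11 (STO M1): stack=[empty] mem=[0,5,0,0]
After op 12 (RCL M1): stack=[5] mem=[0,5,0,0]
After op 13 (RCL M1): stack=[5,5] mem=[0,5,0,0]
After op 14 (+): stack=[10] mem=[0,5,0,0]
After op 15 (push 11): stack=[10,11] mem=[0,5,0,0]
After op 16 (STO M0): stack=[10] mem=[11,5,0,0]

Answer: 10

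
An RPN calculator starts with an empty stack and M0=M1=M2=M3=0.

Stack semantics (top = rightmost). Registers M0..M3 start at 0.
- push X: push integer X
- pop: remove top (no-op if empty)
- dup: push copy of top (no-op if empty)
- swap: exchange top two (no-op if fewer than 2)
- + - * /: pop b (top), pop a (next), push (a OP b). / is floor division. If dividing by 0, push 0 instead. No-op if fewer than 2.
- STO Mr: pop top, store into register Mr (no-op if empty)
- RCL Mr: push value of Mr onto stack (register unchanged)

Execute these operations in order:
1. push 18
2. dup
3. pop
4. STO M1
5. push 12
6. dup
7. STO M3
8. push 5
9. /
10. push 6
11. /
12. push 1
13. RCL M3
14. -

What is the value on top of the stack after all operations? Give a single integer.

Answer: -11

Derivation:
After op 1 (push 18): stack=[18] mem=[0,0,0,0]
After op 2 (dup): stack=[18,18] mem=[0,0,0,0]
After op 3 (pop): stack=[18] mem=[0,0,0,0]
After op 4 (STO M1): stack=[empty] mem=[0,18,0,0]
After op 5 (push 12): stack=[12] mem=[0,18,0,0]
After op 6 (dup): stack=[12,12] mem=[0,18,0,0]
After op 7 (STO M3): stack=[12] mem=[0,18,0,12]
After op 8 (push 5): stack=[12,5] mem=[0,18,0,12]
After op 9 (/): stack=[2] mem=[0,18,0,12]
After op 10 (push 6): stack=[2,6] mem=[0,18,0,12]
After op 11 (/): stack=[0] mem=[0,18,0,12]
After op 12 (push 1): stack=[0,1] mem=[0,18,0,12]
After op 13 (RCL M3): stack=[0,1,12] mem=[0,18,0,12]
After op 14 (-): stack=[0,-11] mem=[0,18,0,12]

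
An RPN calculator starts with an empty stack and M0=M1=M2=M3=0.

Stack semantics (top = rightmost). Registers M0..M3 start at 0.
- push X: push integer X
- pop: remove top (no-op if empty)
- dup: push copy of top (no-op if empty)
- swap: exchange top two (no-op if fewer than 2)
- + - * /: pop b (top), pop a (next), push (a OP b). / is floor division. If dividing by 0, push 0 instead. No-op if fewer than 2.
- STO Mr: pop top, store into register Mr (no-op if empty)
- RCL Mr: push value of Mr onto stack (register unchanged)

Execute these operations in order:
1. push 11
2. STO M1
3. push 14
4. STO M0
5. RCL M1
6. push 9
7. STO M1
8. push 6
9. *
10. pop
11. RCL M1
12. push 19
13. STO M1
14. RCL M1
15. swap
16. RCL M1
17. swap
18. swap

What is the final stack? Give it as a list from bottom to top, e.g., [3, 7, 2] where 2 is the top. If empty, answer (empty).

Answer: [19, 9, 19]

Derivation:
After op 1 (push 11): stack=[11] mem=[0,0,0,0]
After op 2 (STO M1): stack=[empty] mem=[0,11,0,0]
After op 3 (push 14): stack=[14] mem=[0,11,0,0]
After op 4 (STO M0): stack=[empty] mem=[14,11,0,0]
After op 5 (RCL M1): stack=[11] mem=[14,11,0,0]
After op 6 (push 9): stack=[11,9] mem=[14,11,0,0]
After op 7 (STO M1): stack=[11] mem=[14,9,0,0]
After op 8 (push 6): stack=[11,6] mem=[14,9,0,0]
After op 9 (*): stack=[66] mem=[14,9,0,0]
After op 10 (pop): stack=[empty] mem=[14,9,0,0]
After op 11 (RCL M1): stack=[9] mem=[14,9,0,0]
After op 12 (push 19): stack=[9,19] mem=[14,9,0,0]
After op 13 (STO M1): stack=[9] mem=[14,19,0,0]
After op 14 (RCL M1): stack=[9,19] mem=[14,19,0,0]
After op 15 (swap): stack=[19,9] mem=[14,19,0,0]
After op 16 (RCL M1): stack=[19,9,19] mem=[14,19,0,0]
After op 17 (swap): stack=[19,19,9] mem=[14,19,0,0]
After op 18 (swap): stack=[19,9,19] mem=[14,19,0,0]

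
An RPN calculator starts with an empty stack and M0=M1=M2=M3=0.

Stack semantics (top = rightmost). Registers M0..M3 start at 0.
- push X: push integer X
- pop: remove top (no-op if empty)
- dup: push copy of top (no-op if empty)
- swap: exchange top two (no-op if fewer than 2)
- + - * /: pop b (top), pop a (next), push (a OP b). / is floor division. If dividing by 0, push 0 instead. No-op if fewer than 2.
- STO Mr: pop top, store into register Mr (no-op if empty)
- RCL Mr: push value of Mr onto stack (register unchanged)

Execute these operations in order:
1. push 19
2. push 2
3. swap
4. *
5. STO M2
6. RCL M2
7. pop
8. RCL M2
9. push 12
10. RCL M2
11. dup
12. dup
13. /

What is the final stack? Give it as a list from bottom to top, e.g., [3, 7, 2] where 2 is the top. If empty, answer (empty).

Answer: [38, 12, 38, 1]

Derivation:
After op 1 (push 19): stack=[19] mem=[0,0,0,0]
After op 2 (push 2): stack=[19,2] mem=[0,0,0,0]
After op 3 (swap): stack=[2,19] mem=[0,0,0,0]
After op 4 (*): stack=[38] mem=[0,0,0,0]
After op 5 (STO M2): stack=[empty] mem=[0,0,38,0]
After op 6 (RCL M2): stack=[38] mem=[0,0,38,0]
After op 7 (pop): stack=[empty] mem=[0,0,38,0]
After op 8 (RCL M2): stack=[38] mem=[0,0,38,0]
After op 9 (push 12): stack=[38,12] mem=[0,0,38,0]
After op 10 (RCL M2): stack=[38,12,38] mem=[0,0,38,0]
After op 11 (dup): stack=[38,12,38,38] mem=[0,0,38,0]
After op 12 (dup): stack=[38,12,38,38,38] mem=[0,0,38,0]
After op 13 (/): stack=[38,12,38,1] mem=[0,0,38,0]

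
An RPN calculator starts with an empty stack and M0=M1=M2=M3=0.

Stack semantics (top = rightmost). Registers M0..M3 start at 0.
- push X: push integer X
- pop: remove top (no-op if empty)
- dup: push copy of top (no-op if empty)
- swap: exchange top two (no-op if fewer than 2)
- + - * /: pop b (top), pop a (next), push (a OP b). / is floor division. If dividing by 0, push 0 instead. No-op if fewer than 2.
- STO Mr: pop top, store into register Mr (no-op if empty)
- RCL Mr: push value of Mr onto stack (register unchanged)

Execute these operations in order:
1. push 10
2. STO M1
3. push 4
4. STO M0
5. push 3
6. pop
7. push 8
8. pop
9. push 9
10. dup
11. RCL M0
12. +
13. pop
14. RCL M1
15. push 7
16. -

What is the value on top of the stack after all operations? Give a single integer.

After op 1 (push 10): stack=[10] mem=[0,0,0,0]
After op 2 (STO M1): stack=[empty] mem=[0,10,0,0]
After op 3 (push 4): stack=[4] mem=[0,10,0,0]
After op 4 (STO M0): stack=[empty] mem=[4,10,0,0]
After op 5 (push 3): stack=[3] mem=[4,10,0,0]
After op 6 (pop): stack=[empty] mem=[4,10,0,0]
After op 7 (push 8): stack=[8] mem=[4,10,0,0]
After op 8 (pop): stack=[empty] mem=[4,10,0,0]
After op 9 (push 9): stack=[9] mem=[4,10,0,0]
After op 10 (dup): stack=[9,9] mem=[4,10,0,0]
After op 11 (RCL M0): stack=[9,9,4] mem=[4,10,0,0]
After op 12 (+): stack=[9,13] mem=[4,10,0,0]
After op 13 (pop): stack=[9] mem=[4,10,0,0]
After op 14 (RCL M1): stack=[9,10] mem=[4,10,0,0]
After op 15 (push 7): stack=[9,10,7] mem=[4,10,0,0]
After op 16 (-): stack=[9,3] mem=[4,10,0,0]

Answer: 3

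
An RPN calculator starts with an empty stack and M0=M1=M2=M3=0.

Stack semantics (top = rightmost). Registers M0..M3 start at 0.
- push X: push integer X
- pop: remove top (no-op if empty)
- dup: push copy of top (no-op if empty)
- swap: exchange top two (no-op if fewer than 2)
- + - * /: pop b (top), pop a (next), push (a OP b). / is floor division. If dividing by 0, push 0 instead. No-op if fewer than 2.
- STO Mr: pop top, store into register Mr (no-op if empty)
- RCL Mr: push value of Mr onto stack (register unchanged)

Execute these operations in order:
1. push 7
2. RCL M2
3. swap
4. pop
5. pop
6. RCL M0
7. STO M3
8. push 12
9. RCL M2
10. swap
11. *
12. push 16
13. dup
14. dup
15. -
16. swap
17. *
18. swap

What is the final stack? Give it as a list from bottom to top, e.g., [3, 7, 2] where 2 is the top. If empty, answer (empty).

After op 1 (push 7): stack=[7] mem=[0,0,0,0]
After op 2 (RCL M2): stack=[7,0] mem=[0,0,0,0]
After op 3 (swap): stack=[0,7] mem=[0,0,0,0]
After op 4 (pop): stack=[0] mem=[0,0,0,0]
After op 5 (pop): stack=[empty] mem=[0,0,0,0]
After op 6 (RCL M0): stack=[0] mem=[0,0,0,0]
After op 7 (STO M3): stack=[empty] mem=[0,0,0,0]
After op 8 (push 12): stack=[12] mem=[0,0,0,0]
After op 9 (RCL M2): stack=[12,0] mem=[0,0,0,0]
After op 10 (swap): stack=[0,12] mem=[0,0,0,0]
After op 11 (*): stack=[0] mem=[0,0,0,0]
After op 12 (push 16): stack=[0,16] mem=[0,0,0,0]
After op 13 (dup): stack=[0,16,16] mem=[0,0,0,0]
After op 14 (dup): stack=[0,16,16,16] mem=[0,0,0,0]
After op 15 (-): stack=[0,16,0] mem=[0,0,0,0]
After op 16 (swap): stack=[0,0,16] mem=[0,0,0,0]
After op 17 (*): stack=[0,0] mem=[0,0,0,0]
After op 18 (swap): stack=[0,0] mem=[0,0,0,0]

Answer: [0, 0]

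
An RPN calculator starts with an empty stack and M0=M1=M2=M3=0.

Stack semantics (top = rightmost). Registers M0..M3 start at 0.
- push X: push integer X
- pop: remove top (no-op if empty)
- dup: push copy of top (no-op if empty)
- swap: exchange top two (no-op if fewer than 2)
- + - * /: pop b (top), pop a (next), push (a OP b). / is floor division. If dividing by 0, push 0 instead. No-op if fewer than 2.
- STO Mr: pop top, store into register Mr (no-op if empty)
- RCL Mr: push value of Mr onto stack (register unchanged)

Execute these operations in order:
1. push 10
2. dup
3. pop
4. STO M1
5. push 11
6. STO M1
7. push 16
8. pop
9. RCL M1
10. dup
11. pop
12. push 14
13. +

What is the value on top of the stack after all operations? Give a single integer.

After op 1 (push 10): stack=[10] mem=[0,0,0,0]
After op 2 (dup): stack=[10,10] mem=[0,0,0,0]
After op 3 (pop): stack=[10] mem=[0,0,0,0]
After op 4 (STO M1): stack=[empty] mem=[0,10,0,0]
After op 5 (push 11): stack=[11] mem=[0,10,0,0]
After op 6 (STO M1): stack=[empty] mem=[0,11,0,0]
After op 7 (push 16): stack=[16] mem=[0,11,0,0]
After op 8 (pop): stack=[empty] mem=[0,11,0,0]
After op 9 (RCL M1): stack=[11] mem=[0,11,0,0]
After op 10 (dup): stack=[11,11] mem=[0,11,0,0]
After op 11 (pop): stack=[11] mem=[0,11,0,0]
After op 12 (push 14): stack=[11,14] mem=[0,11,0,0]
After op 13 (+): stack=[25] mem=[0,11,0,0]

Answer: 25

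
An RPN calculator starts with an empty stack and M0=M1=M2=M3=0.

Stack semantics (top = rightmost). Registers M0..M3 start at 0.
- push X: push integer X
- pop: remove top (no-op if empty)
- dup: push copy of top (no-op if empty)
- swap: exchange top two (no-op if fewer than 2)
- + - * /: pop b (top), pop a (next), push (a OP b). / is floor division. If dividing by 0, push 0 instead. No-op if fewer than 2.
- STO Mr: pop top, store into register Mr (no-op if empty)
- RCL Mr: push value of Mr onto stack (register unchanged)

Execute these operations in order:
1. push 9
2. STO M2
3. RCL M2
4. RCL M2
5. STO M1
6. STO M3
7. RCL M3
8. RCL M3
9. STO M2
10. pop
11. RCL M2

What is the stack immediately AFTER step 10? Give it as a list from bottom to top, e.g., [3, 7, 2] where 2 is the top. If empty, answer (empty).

After op 1 (push 9): stack=[9] mem=[0,0,0,0]
After op 2 (STO M2): stack=[empty] mem=[0,0,9,0]
After op 3 (RCL M2): stack=[9] mem=[0,0,9,0]
After op 4 (RCL M2): stack=[9,9] mem=[0,0,9,0]
After op 5 (STO M1): stack=[9] mem=[0,9,9,0]
After op 6 (STO M3): stack=[empty] mem=[0,9,9,9]
After op 7 (RCL M3): stack=[9] mem=[0,9,9,9]
After op 8 (RCL M3): stack=[9,9] mem=[0,9,9,9]
After op 9 (STO M2): stack=[9] mem=[0,9,9,9]
After op 10 (pop): stack=[empty] mem=[0,9,9,9]

(empty)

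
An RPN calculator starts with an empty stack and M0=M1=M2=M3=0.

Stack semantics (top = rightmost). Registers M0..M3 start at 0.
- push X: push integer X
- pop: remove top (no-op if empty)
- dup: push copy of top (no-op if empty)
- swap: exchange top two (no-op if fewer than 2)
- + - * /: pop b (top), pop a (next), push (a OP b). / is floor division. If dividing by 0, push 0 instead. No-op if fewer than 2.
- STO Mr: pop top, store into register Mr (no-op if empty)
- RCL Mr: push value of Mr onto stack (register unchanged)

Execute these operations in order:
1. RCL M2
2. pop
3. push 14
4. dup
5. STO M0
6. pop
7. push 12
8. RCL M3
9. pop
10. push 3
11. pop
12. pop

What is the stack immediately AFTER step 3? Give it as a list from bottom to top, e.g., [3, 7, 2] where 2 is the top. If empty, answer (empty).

After op 1 (RCL M2): stack=[0] mem=[0,0,0,0]
After op 2 (pop): stack=[empty] mem=[0,0,0,0]
After op 3 (push 14): stack=[14] mem=[0,0,0,0]

[14]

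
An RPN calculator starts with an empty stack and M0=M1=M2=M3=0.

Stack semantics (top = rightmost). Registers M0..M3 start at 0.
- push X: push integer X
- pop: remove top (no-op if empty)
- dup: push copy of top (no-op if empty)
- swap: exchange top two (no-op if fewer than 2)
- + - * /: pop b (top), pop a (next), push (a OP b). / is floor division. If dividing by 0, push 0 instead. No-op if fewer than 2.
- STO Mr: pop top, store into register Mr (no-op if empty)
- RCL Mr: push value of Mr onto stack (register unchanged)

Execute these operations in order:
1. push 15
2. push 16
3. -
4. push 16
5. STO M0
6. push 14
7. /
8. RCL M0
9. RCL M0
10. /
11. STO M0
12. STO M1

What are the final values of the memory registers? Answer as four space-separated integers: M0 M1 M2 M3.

After op 1 (push 15): stack=[15] mem=[0,0,0,0]
After op 2 (push 16): stack=[15,16] mem=[0,0,0,0]
After op 3 (-): stack=[-1] mem=[0,0,0,0]
After op 4 (push 16): stack=[-1,16] mem=[0,0,0,0]
After op 5 (STO M0): stack=[-1] mem=[16,0,0,0]
After op 6 (push 14): stack=[-1,14] mem=[16,0,0,0]
After op 7 (/): stack=[-1] mem=[16,0,0,0]
After op 8 (RCL M0): stack=[-1,16] mem=[16,0,0,0]
After op 9 (RCL M0): stack=[-1,16,16] mem=[16,0,0,0]
After op 10 (/): stack=[-1,1] mem=[16,0,0,0]
After op 11 (STO M0): stack=[-1] mem=[1,0,0,0]
After op 12 (STO M1): stack=[empty] mem=[1,-1,0,0]

Answer: 1 -1 0 0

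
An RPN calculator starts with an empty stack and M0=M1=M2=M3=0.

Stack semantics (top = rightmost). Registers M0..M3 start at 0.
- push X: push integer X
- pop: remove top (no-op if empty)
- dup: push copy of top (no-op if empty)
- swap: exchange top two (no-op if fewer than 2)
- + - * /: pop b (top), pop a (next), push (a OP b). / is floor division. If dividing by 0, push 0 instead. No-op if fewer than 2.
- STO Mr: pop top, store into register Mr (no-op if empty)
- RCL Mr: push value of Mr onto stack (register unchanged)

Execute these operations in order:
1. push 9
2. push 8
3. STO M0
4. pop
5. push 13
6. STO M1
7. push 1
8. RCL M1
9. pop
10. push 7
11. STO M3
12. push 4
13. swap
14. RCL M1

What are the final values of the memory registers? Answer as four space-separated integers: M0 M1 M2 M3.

Answer: 8 13 0 7

Derivation:
After op 1 (push 9): stack=[9] mem=[0,0,0,0]
After op 2 (push 8): stack=[9,8] mem=[0,0,0,0]
After op 3 (STO M0): stack=[9] mem=[8,0,0,0]
After op 4 (pop): stack=[empty] mem=[8,0,0,0]
After op 5 (push 13): stack=[13] mem=[8,0,0,0]
After op 6 (STO M1): stack=[empty] mem=[8,13,0,0]
After op 7 (push 1): stack=[1] mem=[8,13,0,0]
After op 8 (RCL M1): stack=[1,13] mem=[8,13,0,0]
After op 9 (pop): stack=[1] mem=[8,13,0,0]
After op 10 (push 7): stack=[1,7] mem=[8,13,0,0]
After op 11 (STO M3): stack=[1] mem=[8,13,0,7]
After op 12 (push 4): stack=[1,4] mem=[8,13,0,7]
After op 13 (swap): stack=[4,1] mem=[8,13,0,7]
After op 14 (RCL M1): stack=[4,1,13] mem=[8,13,0,7]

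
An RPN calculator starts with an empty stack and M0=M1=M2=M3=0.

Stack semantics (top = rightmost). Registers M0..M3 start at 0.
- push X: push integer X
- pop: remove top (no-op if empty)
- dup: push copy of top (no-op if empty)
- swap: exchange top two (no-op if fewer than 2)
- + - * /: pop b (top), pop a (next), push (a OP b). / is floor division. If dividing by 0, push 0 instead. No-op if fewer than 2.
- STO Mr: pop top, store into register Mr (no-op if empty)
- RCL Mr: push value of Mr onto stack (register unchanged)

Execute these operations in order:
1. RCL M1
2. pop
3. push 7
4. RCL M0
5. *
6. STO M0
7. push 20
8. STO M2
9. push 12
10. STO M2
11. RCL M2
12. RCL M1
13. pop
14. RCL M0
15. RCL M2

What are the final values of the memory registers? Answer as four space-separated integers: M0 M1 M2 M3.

After op 1 (RCL M1): stack=[0] mem=[0,0,0,0]
After op 2 (pop): stack=[empty] mem=[0,0,0,0]
After op 3 (push 7): stack=[7] mem=[0,0,0,0]
After op 4 (RCL M0): stack=[7,0] mem=[0,0,0,0]
After op 5 (*): stack=[0] mem=[0,0,0,0]
After op 6 (STO M0): stack=[empty] mem=[0,0,0,0]
After op 7 (push 20): stack=[20] mem=[0,0,0,0]
After op 8 (STO M2): stack=[empty] mem=[0,0,20,0]
After op 9 (push 12): stack=[12] mem=[0,0,20,0]
After op 10 (STO M2): stack=[empty] mem=[0,0,12,0]
After op 11 (RCL M2): stack=[12] mem=[0,0,12,0]
After op 12 (RCL M1): stack=[12,0] mem=[0,0,12,0]
After op 13 (pop): stack=[12] mem=[0,0,12,0]
After op 14 (RCL M0): stack=[12,0] mem=[0,0,12,0]
After op 15 (RCL M2): stack=[12,0,12] mem=[0,0,12,0]

Answer: 0 0 12 0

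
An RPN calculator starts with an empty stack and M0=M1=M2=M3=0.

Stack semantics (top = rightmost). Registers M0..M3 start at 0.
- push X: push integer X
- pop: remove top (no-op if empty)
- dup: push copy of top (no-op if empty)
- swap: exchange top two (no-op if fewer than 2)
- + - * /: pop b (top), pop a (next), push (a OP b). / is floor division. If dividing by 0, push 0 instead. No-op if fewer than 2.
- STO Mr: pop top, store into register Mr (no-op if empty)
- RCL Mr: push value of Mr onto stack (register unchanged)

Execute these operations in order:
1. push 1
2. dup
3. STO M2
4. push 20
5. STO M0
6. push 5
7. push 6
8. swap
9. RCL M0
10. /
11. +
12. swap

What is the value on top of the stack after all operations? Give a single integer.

Answer: 1

Derivation:
After op 1 (push 1): stack=[1] mem=[0,0,0,0]
After op 2 (dup): stack=[1,1] mem=[0,0,0,0]
After op 3 (STO M2): stack=[1] mem=[0,0,1,0]
After op 4 (push 20): stack=[1,20] mem=[0,0,1,0]
After op 5 (STO M0): stack=[1] mem=[20,0,1,0]
After op 6 (push 5): stack=[1,5] mem=[20,0,1,0]
After op 7 (push 6): stack=[1,5,6] mem=[20,0,1,0]
After op 8 (swap): stack=[1,6,5] mem=[20,0,1,0]
After op 9 (RCL M0): stack=[1,6,5,20] mem=[20,0,1,0]
After op 10 (/): stack=[1,6,0] mem=[20,0,1,0]
After op 11 (+): stack=[1,6] mem=[20,0,1,0]
After op 12 (swap): stack=[6,1] mem=[20,0,1,0]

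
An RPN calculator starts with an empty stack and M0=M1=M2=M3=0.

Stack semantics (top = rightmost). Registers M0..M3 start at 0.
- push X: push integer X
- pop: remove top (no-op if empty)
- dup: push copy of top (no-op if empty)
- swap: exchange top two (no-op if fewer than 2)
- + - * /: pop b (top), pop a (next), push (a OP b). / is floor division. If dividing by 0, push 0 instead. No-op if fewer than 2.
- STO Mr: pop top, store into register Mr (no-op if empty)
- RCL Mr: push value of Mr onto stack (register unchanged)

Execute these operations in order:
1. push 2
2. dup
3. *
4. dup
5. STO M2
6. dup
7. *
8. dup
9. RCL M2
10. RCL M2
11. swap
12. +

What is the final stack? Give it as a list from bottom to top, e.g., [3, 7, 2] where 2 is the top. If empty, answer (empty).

Answer: [16, 16, 8]

Derivation:
After op 1 (push 2): stack=[2] mem=[0,0,0,0]
After op 2 (dup): stack=[2,2] mem=[0,0,0,0]
After op 3 (*): stack=[4] mem=[0,0,0,0]
After op 4 (dup): stack=[4,4] mem=[0,0,0,0]
After op 5 (STO M2): stack=[4] mem=[0,0,4,0]
After op 6 (dup): stack=[4,4] mem=[0,0,4,0]
After op 7 (*): stack=[16] mem=[0,0,4,0]
After op 8 (dup): stack=[16,16] mem=[0,0,4,0]
After op 9 (RCL M2): stack=[16,16,4] mem=[0,0,4,0]
After op 10 (RCL M2): stack=[16,16,4,4] mem=[0,0,4,0]
After op 11 (swap): stack=[16,16,4,4] mem=[0,0,4,0]
After op 12 (+): stack=[16,16,8] mem=[0,0,4,0]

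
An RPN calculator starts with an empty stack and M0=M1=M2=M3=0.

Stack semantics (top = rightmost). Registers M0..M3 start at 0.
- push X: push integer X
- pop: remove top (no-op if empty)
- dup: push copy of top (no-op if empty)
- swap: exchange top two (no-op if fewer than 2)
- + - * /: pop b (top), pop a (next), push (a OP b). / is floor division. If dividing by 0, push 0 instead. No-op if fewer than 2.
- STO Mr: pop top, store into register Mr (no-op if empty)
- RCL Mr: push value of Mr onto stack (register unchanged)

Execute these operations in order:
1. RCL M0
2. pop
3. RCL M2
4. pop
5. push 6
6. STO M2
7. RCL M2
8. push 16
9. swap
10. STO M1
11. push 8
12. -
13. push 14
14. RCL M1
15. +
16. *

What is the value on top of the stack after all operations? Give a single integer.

Answer: 160

Derivation:
After op 1 (RCL M0): stack=[0] mem=[0,0,0,0]
After op 2 (pop): stack=[empty] mem=[0,0,0,0]
After op 3 (RCL M2): stack=[0] mem=[0,0,0,0]
After op 4 (pop): stack=[empty] mem=[0,0,0,0]
After op 5 (push 6): stack=[6] mem=[0,0,0,0]
After op 6 (STO M2): stack=[empty] mem=[0,0,6,0]
After op 7 (RCL M2): stack=[6] mem=[0,0,6,0]
After op 8 (push 16): stack=[6,16] mem=[0,0,6,0]
After op 9 (swap): stack=[16,6] mem=[0,0,6,0]
After op 10 (STO M1): stack=[16] mem=[0,6,6,0]
After op 11 (push 8): stack=[16,8] mem=[0,6,6,0]
After op 12 (-): stack=[8] mem=[0,6,6,0]
After op 13 (push 14): stack=[8,14] mem=[0,6,6,0]
After op 14 (RCL M1): stack=[8,14,6] mem=[0,6,6,0]
After op 15 (+): stack=[8,20] mem=[0,6,6,0]
After op 16 (*): stack=[160] mem=[0,6,6,0]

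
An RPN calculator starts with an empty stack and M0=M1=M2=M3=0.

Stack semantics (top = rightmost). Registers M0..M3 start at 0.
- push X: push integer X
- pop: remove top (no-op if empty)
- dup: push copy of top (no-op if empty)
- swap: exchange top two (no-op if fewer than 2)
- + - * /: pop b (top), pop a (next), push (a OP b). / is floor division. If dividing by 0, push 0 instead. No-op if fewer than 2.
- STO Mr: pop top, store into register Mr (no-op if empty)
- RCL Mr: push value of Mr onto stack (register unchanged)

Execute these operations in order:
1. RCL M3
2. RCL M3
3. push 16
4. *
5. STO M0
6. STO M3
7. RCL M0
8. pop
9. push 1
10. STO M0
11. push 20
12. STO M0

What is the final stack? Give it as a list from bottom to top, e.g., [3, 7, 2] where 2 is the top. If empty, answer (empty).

Answer: (empty)

Derivation:
After op 1 (RCL M3): stack=[0] mem=[0,0,0,0]
After op 2 (RCL M3): stack=[0,0] mem=[0,0,0,0]
After op 3 (push 16): stack=[0,0,16] mem=[0,0,0,0]
After op 4 (*): stack=[0,0] mem=[0,0,0,0]
After op 5 (STO M0): stack=[0] mem=[0,0,0,0]
After op 6 (STO M3): stack=[empty] mem=[0,0,0,0]
After op 7 (RCL M0): stack=[0] mem=[0,0,0,0]
After op 8 (pop): stack=[empty] mem=[0,0,0,0]
After op 9 (push 1): stack=[1] mem=[0,0,0,0]
After op 10 (STO M0): stack=[empty] mem=[1,0,0,0]
After op 11 (push 20): stack=[20] mem=[1,0,0,0]
After op 12 (STO M0): stack=[empty] mem=[20,0,0,0]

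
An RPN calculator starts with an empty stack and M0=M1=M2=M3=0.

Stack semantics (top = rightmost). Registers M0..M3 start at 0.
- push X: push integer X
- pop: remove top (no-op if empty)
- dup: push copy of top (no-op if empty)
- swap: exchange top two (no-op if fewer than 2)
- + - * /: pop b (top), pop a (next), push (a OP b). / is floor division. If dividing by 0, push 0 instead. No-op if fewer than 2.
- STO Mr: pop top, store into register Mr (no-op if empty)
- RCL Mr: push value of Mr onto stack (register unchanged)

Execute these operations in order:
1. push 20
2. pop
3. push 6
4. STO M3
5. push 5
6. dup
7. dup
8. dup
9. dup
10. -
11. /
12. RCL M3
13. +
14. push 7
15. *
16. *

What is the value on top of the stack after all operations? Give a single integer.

After op 1 (push 20): stack=[20] mem=[0,0,0,0]
After op 2 (pop): stack=[empty] mem=[0,0,0,0]
After op 3 (push 6): stack=[6] mem=[0,0,0,0]
After op 4 (STO M3): stack=[empty] mem=[0,0,0,6]
After op 5 (push 5): stack=[5] mem=[0,0,0,6]
After op 6 (dup): stack=[5,5] mem=[0,0,0,6]
After op 7 (dup): stack=[5,5,5] mem=[0,0,0,6]
After op 8 (dup): stack=[5,5,5,5] mem=[0,0,0,6]
After op 9 (dup): stack=[5,5,5,5,5] mem=[0,0,0,6]
After op 10 (-): stack=[5,5,5,0] mem=[0,0,0,6]
After op 11 (/): stack=[5,5,0] mem=[0,0,0,6]
After op 12 (RCL M3): stack=[5,5,0,6] mem=[0,0,0,6]
After op 13 (+): stack=[5,5,6] mem=[0,0,0,6]
After op 14 (push 7): stack=[5,5,6,7] mem=[0,0,0,6]
After op 15 (*): stack=[5,5,42] mem=[0,0,0,6]
After op 16 (*): stack=[5,210] mem=[0,0,0,6]

Answer: 210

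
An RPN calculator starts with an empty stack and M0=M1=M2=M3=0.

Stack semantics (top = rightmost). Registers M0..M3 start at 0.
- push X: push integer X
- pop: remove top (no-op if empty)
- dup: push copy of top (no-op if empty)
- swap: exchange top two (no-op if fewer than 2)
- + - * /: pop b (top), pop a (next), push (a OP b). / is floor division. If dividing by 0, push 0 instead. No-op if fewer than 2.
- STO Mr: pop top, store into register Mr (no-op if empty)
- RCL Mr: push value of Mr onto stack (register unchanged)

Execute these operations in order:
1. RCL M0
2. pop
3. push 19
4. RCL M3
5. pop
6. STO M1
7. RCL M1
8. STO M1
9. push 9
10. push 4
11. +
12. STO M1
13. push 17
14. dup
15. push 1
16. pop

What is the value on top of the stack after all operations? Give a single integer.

Answer: 17

Derivation:
After op 1 (RCL M0): stack=[0] mem=[0,0,0,0]
After op 2 (pop): stack=[empty] mem=[0,0,0,0]
After op 3 (push 19): stack=[19] mem=[0,0,0,0]
After op 4 (RCL M3): stack=[19,0] mem=[0,0,0,0]
After op 5 (pop): stack=[19] mem=[0,0,0,0]
After op 6 (STO M1): stack=[empty] mem=[0,19,0,0]
After op 7 (RCL M1): stack=[19] mem=[0,19,0,0]
After op 8 (STO M1): stack=[empty] mem=[0,19,0,0]
After op 9 (push 9): stack=[9] mem=[0,19,0,0]
After op 10 (push 4): stack=[9,4] mem=[0,19,0,0]
After op 11 (+): stack=[13] mem=[0,19,0,0]
After op 12 (STO M1): stack=[empty] mem=[0,13,0,0]
After op 13 (push 17): stack=[17] mem=[0,13,0,0]
After op 14 (dup): stack=[17,17] mem=[0,13,0,0]
After op 15 (push 1): stack=[17,17,1] mem=[0,13,0,0]
After op 16 (pop): stack=[17,17] mem=[0,13,0,0]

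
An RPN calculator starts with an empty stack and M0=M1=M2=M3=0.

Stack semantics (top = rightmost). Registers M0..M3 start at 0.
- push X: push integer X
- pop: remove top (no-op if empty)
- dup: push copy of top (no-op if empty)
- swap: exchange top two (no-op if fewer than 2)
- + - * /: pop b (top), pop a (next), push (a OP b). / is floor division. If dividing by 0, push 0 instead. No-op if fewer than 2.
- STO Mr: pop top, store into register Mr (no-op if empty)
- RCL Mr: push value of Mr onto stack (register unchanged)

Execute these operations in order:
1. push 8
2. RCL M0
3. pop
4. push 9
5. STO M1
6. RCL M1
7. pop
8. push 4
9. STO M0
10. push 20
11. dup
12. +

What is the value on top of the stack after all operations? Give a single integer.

After op 1 (push 8): stack=[8] mem=[0,0,0,0]
After op 2 (RCL M0): stack=[8,0] mem=[0,0,0,0]
After op 3 (pop): stack=[8] mem=[0,0,0,0]
After op 4 (push 9): stack=[8,9] mem=[0,0,0,0]
After op 5 (STO M1): stack=[8] mem=[0,9,0,0]
After op 6 (RCL M1): stack=[8,9] mem=[0,9,0,0]
After op 7 (pop): stack=[8] mem=[0,9,0,0]
After op 8 (push 4): stack=[8,4] mem=[0,9,0,0]
After op 9 (STO M0): stack=[8] mem=[4,9,0,0]
After op 10 (push 20): stack=[8,20] mem=[4,9,0,0]
After op 11 (dup): stack=[8,20,20] mem=[4,9,0,0]
After op 12 (+): stack=[8,40] mem=[4,9,0,0]

Answer: 40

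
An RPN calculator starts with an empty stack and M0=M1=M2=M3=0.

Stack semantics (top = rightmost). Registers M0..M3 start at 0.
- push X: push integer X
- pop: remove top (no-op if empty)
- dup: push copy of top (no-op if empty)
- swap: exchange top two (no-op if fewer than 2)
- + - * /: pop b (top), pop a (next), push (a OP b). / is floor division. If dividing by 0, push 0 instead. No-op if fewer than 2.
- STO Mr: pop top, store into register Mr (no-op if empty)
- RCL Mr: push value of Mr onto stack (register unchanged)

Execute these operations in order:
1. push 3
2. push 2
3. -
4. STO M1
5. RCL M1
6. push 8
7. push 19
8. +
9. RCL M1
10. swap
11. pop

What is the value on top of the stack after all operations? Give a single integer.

Answer: 1

Derivation:
After op 1 (push 3): stack=[3] mem=[0,0,0,0]
After op 2 (push 2): stack=[3,2] mem=[0,0,0,0]
After op 3 (-): stack=[1] mem=[0,0,0,0]
After op 4 (STO M1): stack=[empty] mem=[0,1,0,0]
After op 5 (RCL M1): stack=[1] mem=[0,1,0,0]
After op 6 (push 8): stack=[1,8] mem=[0,1,0,0]
After op 7 (push 19): stack=[1,8,19] mem=[0,1,0,0]
After op 8 (+): stack=[1,27] mem=[0,1,0,0]
After op 9 (RCL M1): stack=[1,27,1] mem=[0,1,0,0]
After op 10 (swap): stack=[1,1,27] mem=[0,1,0,0]
After op 11 (pop): stack=[1,1] mem=[0,1,0,0]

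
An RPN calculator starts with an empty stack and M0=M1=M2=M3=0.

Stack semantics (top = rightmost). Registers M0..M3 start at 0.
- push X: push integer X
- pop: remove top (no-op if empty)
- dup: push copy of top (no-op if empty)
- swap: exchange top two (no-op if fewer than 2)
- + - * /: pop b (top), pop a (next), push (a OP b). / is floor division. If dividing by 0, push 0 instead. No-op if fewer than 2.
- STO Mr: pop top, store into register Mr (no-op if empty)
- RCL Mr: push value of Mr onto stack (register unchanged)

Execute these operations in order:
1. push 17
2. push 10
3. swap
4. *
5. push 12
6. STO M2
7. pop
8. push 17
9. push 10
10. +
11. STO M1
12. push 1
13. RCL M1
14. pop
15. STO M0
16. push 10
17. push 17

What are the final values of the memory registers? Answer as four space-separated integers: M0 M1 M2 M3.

Answer: 1 27 12 0

Derivation:
After op 1 (push 17): stack=[17] mem=[0,0,0,0]
After op 2 (push 10): stack=[17,10] mem=[0,0,0,0]
After op 3 (swap): stack=[10,17] mem=[0,0,0,0]
After op 4 (*): stack=[170] mem=[0,0,0,0]
After op 5 (push 12): stack=[170,12] mem=[0,0,0,0]
After op 6 (STO M2): stack=[170] mem=[0,0,12,0]
After op 7 (pop): stack=[empty] mem=[0,0,12,0]
After op 8 (push 17): stack=[17] mem=[0,0,12,0]
After op 9 (push 10): stack=[17,10] mem=[0,0,12,0]
After op 10 (+): stack=[27] mem=[0,0,12,0]
After op 11 (STO M1): stack=[empty] mem=[0,27,12,0]
After op 12 (push 1): stack=[1] mem=[0,27,12,0]
After op 13 (RCL M1): stack=[1,27] mem=[0,27,12,0]
After op 14 (pop): stack=[1] mem=[0,27,12,0]
After op 15 (STO M0): stack=[empty] mem=[1,27,12,0]
After op 16 (push 10): stack=[10] mem=[1,27,12,0]
After op 17 (push 17): stack=[10,17] mem=[1,27,12,0]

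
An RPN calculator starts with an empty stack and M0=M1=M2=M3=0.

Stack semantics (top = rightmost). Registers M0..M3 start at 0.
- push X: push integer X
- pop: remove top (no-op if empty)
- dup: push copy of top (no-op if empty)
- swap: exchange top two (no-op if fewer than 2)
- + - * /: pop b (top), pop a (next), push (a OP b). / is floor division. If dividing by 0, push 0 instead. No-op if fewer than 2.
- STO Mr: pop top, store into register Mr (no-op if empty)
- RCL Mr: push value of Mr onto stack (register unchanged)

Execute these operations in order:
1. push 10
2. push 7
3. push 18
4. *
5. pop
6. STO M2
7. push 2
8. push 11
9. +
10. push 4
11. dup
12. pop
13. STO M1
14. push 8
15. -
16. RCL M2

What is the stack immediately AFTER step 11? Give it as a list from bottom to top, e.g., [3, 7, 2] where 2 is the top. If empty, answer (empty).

After op 1 (push 10): stack=[10] mem=[0,0,0,0]
After op 2 (push 7): stack=[10,7] mem=[0,0,0,0]
After op 3 (push 18): stack=[10,7,18] mem=[0,0,0,0]
After op 4 (*): stack=[10,126] mem=[0,0,0,0]
After op 5 (pop): stack=[10] mem=[0,0,0,0]
After op 6 (STO M2): stack=[empty] mem=[0,0,10,0]
After op 7 (push 2): stack=[2] mem=[0,0,10,0]
After op 8 (push 11): stack=[2,11] mem=[0,0,10,0]
After op 9 (+): stack=[13] mem=[0,0,10,0]
After op 10 (push 4): stack=[13,4] mem=[0,0,10,0]
After op 11 (dup): stack=[13,4,4] mem=[0,0,10,0]

[13, 4, 4]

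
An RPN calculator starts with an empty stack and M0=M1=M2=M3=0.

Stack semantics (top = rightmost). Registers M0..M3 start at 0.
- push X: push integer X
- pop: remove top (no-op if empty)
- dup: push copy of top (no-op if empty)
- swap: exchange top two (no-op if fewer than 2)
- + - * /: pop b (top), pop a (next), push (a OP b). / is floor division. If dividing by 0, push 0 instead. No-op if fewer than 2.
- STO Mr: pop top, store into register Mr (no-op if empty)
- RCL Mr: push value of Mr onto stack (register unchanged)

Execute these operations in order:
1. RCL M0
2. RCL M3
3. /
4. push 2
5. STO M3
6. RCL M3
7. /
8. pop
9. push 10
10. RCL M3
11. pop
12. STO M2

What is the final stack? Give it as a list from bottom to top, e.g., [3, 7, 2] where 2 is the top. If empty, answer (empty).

After op 1 (RCL M0): stack=[0] mem=[0,0,0,0]
After op 2 (RCL M3): stack=[0,0] mem=[0,0,0,0]
After op 3 (/): stack=[0] mem=[0,0,0,0]
After op 4 (push 2): stack=[0,2] mem=[0,0,0,0]
After op 5 (STO M3): stack=[0] mem=[0,0,0,2]
After op 6 (RCL M3): stack=[0,2] mem=[0,0,0,2]
After op 7 (/): stack=[0] mem=[0,0,0,2]
After op 8 (pop): stack=[empty] mem=[0,0,0,2]
After op 9 (push 10): stack=[10] mem=[0,0,0,2]
After op 10 (RCL M3): stack=[10,2] mem=[0,0,0,2]
After op 11 (pop): stack=[10] mem=[0,0,0,2]
After op 12 (STO M2): stack=[empty] mem=[0,0,10,2]

Answer: (empty)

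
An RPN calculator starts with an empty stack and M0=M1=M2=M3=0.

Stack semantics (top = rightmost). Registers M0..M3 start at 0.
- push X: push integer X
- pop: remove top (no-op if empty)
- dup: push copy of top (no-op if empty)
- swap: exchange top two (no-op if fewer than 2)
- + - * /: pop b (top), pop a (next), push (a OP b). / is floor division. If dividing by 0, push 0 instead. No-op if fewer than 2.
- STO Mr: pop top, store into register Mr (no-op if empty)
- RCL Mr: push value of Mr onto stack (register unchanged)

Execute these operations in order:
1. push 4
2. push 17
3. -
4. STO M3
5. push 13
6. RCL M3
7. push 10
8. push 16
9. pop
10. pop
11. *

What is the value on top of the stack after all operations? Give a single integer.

After op 1 (push 4): stack=[4] mem=[0,0,0,0]
After op 2 (push 17): stack=[4,17] mem=[0,0,0,0]
After op 3 (-): stack=[-13] mem=[0,0,0,0]
After op 4 (STO M3): stack=[empty] mem=[0,0,0,-13]
After op 5 (push 13): stack=[13] mem=[0,0,0,-13]
After op 6 (RCL M3): stack=[13,-13] mem=[0,0,0,-13]
After op 7 (push 10): stack=[13,-13,10] mem=[0,0,0,-13]
After op 8 (push 16): stack=[13,-13,10,16] mem=[0,0,0,-13]
After op 9 (pop): stack=[13,-13,10] mem=[0,0,0,-13]
After op 10 (pop): stack=[13,-13] mem=[0,0,0,-13]
After op 11 (*): stack=[-169] mem=[0,0,0,-13]

Answer: -169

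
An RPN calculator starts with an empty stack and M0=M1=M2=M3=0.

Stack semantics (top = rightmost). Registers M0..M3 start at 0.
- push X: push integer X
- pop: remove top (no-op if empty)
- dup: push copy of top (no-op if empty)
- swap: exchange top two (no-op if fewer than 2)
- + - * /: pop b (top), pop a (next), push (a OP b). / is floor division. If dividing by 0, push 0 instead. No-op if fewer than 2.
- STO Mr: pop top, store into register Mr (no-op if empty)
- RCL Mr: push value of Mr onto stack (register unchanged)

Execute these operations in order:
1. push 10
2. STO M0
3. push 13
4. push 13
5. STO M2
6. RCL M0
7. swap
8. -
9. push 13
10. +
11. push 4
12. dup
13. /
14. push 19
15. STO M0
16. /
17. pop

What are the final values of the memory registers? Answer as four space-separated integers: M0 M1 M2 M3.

Answer: 19 0 13 0

Derivation:
After op 1 (push 10): stack=[10] mem=[0,0,0,0]
After op 2 (STO M0): stack=[empty] mem=[10,0,0,0]
After op 3 (push 13): stack=[13] mem=[10,0,0,0]
After op 4 (push 13): stack=[13,13] mem=[10,0,0,0]
After op 5 (STO M2): stack=[13] mem=[10,0,13,0]
After op 6 (RCL M0): stack=[13,10] mem=[10,0,13,0]
After op 7 (swap): stack=[10,13] mem=[10,0,13,0]
After op 8 (-): stack=[-3] mem=[10,0,13,0]
After op 9 (push 13): stack=[-3,13] mem=[10,0,13,0]
After op 10 (+): stack=[10] mem=[10,0,13,0]
After op 11 (push 4): stack=[10,4] mem=[10,0,13,0]
After op 12 (dup): stack=[10,4,4] mem=[10,0,13,0]
After op 13 (/): stack=[10,1] mem=[10,0,13,0]
After op 14 (push 19): stack=[10,1,19] mem=[10,0,13,0]
After op 15 (STO M0): stack=[10,1] mem=[19,0,13,0]
After op 16 (/): stack=[10] mem=[19,0,13,0]
After op 17 (pop): stack=[empty] mem=[19,0,13,0]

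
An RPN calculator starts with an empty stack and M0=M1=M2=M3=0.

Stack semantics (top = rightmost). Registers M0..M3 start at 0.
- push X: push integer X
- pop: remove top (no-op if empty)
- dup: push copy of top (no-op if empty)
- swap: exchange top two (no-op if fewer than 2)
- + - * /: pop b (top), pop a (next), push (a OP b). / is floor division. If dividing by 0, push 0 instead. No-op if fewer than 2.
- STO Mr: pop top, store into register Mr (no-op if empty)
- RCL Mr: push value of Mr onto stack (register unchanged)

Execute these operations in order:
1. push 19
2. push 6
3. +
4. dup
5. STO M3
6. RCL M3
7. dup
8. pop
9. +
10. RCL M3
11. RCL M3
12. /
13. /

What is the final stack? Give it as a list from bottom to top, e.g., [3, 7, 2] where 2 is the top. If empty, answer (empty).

After op 1 (push 19): stack=[19] mem=[0,0,0,0]
After op 2 (push 6): stack=[19,6] mem=[0,0,0,0]
After op 3 (+): stack=[25] mem=[0,0,0,0]
After op 4 (dup): stack=[25,25] mem=[0,0,0,0]
After op 5 (STO M3): stack=[25] mem=[0,0,0,25]
After op 6 (RCL M3): stack=[25,25] mem=[0,0,0,25]
After op 7 (dup): stack=[25,25,25] mem=[0,0,0,25]
After op 8 (pop): stack=[25,25] mem=[0,0,0,25]
After op 9 (+): stack=[50] mem=[0,0,0,25]
After op 10 (RCL M3): stack=[50,25] mem=[0,0,0,25]
After op 11 (RCL M3): stack=[50,25,25] mem=[0,0,0,25]
After op 12 (/): stack=[50,1] mem=[0,0,0,25]
After op 13 (/): stack=[50] mem=[0,0,0,25]

Answer: [50]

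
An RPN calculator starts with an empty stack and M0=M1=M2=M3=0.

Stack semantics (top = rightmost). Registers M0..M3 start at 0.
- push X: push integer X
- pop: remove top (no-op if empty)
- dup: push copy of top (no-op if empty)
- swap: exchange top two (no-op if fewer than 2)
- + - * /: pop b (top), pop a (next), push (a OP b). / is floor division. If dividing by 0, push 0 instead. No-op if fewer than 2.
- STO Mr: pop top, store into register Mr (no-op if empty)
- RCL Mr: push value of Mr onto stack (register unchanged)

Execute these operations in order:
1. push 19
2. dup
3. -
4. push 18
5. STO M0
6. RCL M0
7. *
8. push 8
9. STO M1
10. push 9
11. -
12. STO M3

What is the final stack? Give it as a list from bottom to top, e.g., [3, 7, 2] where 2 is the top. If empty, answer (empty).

After op 1 (push 19): stack=[19] mem=[0,0,0,0]
After op 2 (dup): stack=[19,19] mem=[0,0,0,0]
After op 3 (-): stack=[0] mem=[0,0,0,0]
After op 4 (push 18): stack=[0,18] mem=[0,0,0,0]
After op 5 (STO M0): stack=[0] mem=[18,0,0,0]
After op 6 (RCL M0): stack=[0,18] mem=[18,0,0,0]
After op 7 (*): stack=[0] mem=[18,0,0,0]
After op 8 (push 8): stack=[0,8] mem=[18,0,0,0]
After op 9 (STO M1): stack=[0] mem=[18,8,0,0]
After op 10 (push 9): stack=[0,9] mem=[18,8,0,0]
After op 11 (-): stack=[-9] mem=[18,8,0,0]
After op 12 (STO M3): stack=[empty] mem=[18,8,0,-9]

Answer: (empty)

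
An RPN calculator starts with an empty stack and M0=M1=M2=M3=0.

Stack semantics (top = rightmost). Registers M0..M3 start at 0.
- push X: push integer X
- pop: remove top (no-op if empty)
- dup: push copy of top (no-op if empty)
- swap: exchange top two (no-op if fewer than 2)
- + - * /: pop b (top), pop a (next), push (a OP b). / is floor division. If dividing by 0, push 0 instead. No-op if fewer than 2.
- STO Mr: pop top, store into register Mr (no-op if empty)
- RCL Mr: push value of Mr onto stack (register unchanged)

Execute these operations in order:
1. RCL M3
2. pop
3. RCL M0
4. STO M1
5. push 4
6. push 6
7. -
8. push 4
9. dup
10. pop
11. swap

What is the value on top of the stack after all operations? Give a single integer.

After op 1 (RCL M3): stack=[0] mem=[0,0,0,0]
After op 2 (pop): stack=[empty] mem=[0,0,0,0]
After op 3 (RCL M0): stack=[0] mem=[0,0,0,0]
After op 4 (STO M1): stack=[empty] mem=[0,0,0,0]
After op 5 (push 4): stack=[4] mem=[0,0,0,0]
After op 6 (push 6): stack=[4,6] mem=[0,0,0,0]
After op 7 (-): stack=[-2] mem=[0,0,0,0]
After op 8 (push 4): stack=[-2,4] mem=[0,0,0,0]
After op 9 (dup): stack=[-2,4,4] mem=[0,0,0,0]
After op 10 (pop): stack=[-2,4] mem=[0,0,0,0]
After op 11 (swap): stack=[4,-2] mem=[0,0,0,0]

Answer: -2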